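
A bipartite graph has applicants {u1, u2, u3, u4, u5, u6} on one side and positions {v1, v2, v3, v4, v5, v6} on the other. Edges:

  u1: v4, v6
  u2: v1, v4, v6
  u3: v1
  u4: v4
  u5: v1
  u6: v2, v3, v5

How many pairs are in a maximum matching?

Unit-capacity flow: source→left, listed edges, right→sink; max matching = max flow.
Augmenting path u1→v4 (+1); matched 1.
Augmenting path u2→v1 (+1); matched 2.
Augmenting path u6→v2 (+1); matched 3.
Augmenting path u3→v1→u2→v6 (+1); matched 4.
No augmenting path remains; maximum matching = 4.
König certificate: {u6, v1, v4, v6} is a vertex cover of size 4 (every listed pair touches it), so no matching can be larger.

4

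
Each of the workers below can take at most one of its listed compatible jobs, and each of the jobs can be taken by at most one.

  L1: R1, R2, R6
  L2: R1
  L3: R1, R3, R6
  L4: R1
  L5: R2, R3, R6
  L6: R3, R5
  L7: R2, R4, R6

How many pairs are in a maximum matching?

Unit-capacity flow: source→left, listed edges, right→sink; max matching = max flow.
Augmenting path L1→R1 (+1); matched 1.
Augmenting path L3→R3 (+1); matched 2.
Augmenting path L5→R2 (+1); matched 3.
Augmenting path L6→R5 (+1); matched 4.
Augmenting path L7→R4 (+1); matched 5.
Augmenting path L2→R1→L1→R6 (+1); matched 6.
No augmenting path remains; maximum matching = 6.
König certificate: {L1, L3, L5, L6, L7, R1} is a vertex cover of size 6 (every listed pair touches it), so no matching can be larger.

6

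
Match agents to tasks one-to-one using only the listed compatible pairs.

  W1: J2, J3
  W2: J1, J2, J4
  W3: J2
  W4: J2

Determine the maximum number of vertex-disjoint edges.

3

Unit-capacity flow: source→left, listed edges, right→sink; max matching = max flow.
Augmenting path W1→J2 (+1); matched 1.
Augmenting path W2→J1 (+1); matched 2.
Augmenting path W3→J2→W1→J3 (+1); matched 3.
No augmenting path remains; maximum matching = 3.
König certificate: {W1, W2, J2} is a vertex cover of size 3 (every listed pair touches it), so no matching can be larger.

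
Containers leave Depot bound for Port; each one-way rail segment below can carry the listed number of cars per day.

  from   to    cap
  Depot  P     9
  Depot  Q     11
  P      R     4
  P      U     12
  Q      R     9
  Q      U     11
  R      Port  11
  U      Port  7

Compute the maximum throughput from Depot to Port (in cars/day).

18

Augment Depot→P→R→Port: bottleneck 4, flow now 4.
Augment Depot→P→U→Port: bottleneck 5, flow now 9.
Augment Depot→Q→R→Port: bottleneck 7, flow now 16.
Augment Depot→Q→U→Port: bottleneck 2, flow now 18.
No augmenting path remains; maximum flow = 18.
In the residual graph, reachable from Depot: {Depot, P, Q, R, U}.
Min-cut edges: R→Port (11), U→Port (7); capacity 11 + 7 = 18.
This cut is saturated, so no flow can exceed 18.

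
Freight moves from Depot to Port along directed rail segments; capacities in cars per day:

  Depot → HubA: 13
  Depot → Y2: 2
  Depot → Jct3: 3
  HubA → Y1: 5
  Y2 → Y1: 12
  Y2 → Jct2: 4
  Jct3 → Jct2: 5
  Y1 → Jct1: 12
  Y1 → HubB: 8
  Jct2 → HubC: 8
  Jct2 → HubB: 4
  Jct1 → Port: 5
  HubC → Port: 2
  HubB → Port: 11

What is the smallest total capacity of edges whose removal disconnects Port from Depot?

Augment Depot→HubA→Y1→Jct1→Port: bottleneck 5, flow now 5.
Augment Depot→Y2→Y1→HubB→Port: bottleneck 2, flow now 7.
Augment Depot→Jct3→Jct2→HubC→Port: bottleneck 2, flow now 9.
Augment Depot→Jct3→Jct2→HubB→Port: bottleneck 1, flow now 10.
No augmenting path remains; maximum flow = 10.
By max-flow min-cut, the minimum cut capacity equals the max flow.
In the residual graph, reachable from Depot: {Depot, HubA}.
Min-cut edges: Depot→Y2 (2), Depot→Jct3 (3), HubA→Y1 (5); capacity 2 + 3 + 5 = 10.

10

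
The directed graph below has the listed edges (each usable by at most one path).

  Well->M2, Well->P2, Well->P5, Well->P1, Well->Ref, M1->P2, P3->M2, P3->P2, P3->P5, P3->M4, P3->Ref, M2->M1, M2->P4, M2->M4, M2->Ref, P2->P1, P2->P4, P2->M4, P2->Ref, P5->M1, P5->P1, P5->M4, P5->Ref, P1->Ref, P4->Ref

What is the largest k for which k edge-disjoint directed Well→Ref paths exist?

5

Assign every edge capacity 1; by Menger, the answer equals the max flow.
Path Well→Ref (+1); total 1.
Path Well→M2→Ref (+1); total 2.
Path Well→P2→Ref (+1); total 3.
Path Well→P5→Ref (+1); total 4.
Path Well→P1→Ref (+1); total 5.
No residual Well→Ref path; max flow = 5.
Certifying cut of size 5: {Well→M2, Well→P1, Well→P2, Well→P5, Well→Ref}.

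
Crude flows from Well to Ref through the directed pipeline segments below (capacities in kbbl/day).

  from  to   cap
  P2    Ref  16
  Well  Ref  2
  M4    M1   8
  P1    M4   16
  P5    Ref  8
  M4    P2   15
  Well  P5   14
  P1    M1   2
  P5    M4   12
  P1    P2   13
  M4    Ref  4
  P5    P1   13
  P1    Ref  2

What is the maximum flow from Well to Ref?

16

Augment Well→Ref: bottleneck 2, flow now 2.
Augment Well→P5→Ref: bottleneck 8, flow now 10.
Augment Well→P5→P1→Ref: bottleneck 2, flow now 12.
Augment Well→P5→M4→Ref: bottleneck 4, flow now 16.
No augmenting path remains; maximum flow = 16.
In the residual graph, reachable from Well: {Well}.
Min-cut edges: Well→P5 (14), Well→Ref (2); capacity 14 + 2 = 16.
This cut is saturated, so no flow can exceed 16.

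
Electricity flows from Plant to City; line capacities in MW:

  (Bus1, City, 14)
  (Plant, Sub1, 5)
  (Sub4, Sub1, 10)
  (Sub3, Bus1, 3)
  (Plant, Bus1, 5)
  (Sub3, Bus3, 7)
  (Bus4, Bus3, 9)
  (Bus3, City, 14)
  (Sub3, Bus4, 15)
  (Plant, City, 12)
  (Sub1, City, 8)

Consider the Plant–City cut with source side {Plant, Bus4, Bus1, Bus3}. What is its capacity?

Edges leaving {Plant, Bus4, Bus1, Bus3}: Plant→Sub1 (5), Plant→City (12), Bus1→City (14), Bus3→City (14).
Cut capacity = 5 + 12 + 14 + 14 = 45.

45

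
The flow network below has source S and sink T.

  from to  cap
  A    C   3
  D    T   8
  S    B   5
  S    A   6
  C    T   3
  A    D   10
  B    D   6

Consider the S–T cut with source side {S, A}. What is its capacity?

Edges leaving {S, A}: S→B (5), A→C (3), A→D (10).
Cut capacity = 5 + 3 + 10 = 18.

18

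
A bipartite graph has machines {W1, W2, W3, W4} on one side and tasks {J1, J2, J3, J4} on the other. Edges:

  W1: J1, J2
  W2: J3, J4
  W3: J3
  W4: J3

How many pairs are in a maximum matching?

3

Unit-capacity flow: source→left, listed edges, right→sink; max matching = max flow.
Augmenting path W1→J1 (+1); matched 1.
Augmenting path W2→J3 (+1); matched 2.
Augmenting path W3→J3→W2→J4 (+1); matched 3.
No augmenting path remains; maximum matching = 3.
König certificate: {W1, W2, J3} is a vertex cover of size 3 (every listed pair touches it), so no matching can be larger.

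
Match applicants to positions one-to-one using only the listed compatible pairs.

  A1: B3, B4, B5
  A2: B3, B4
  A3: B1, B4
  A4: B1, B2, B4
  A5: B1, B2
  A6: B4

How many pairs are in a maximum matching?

5

Unit-capacity flow: source→left, listed edges, right→sink; max matching = max flow.
Augmenting path A1→B3 (+1); matched 1.
Augmenting path A2→B4 (+1); matched 2.
Augmenting path A3→B1 (+1); matched 3.
Augmenting path A4→B2 (+1); matched 4.
Augmenting path A6→B4→A2→B3→A1→B5 (+1); matched 5.
No augmenting path remains; maximum matching = 5.
König certificate: {A1, A2, B1, B2, B4} is a vertex cover of size 5 (every listed pair touches it), so no matching can be larger.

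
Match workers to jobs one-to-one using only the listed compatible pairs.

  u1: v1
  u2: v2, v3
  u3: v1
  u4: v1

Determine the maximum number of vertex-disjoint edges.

Unit-capacity flow: source→left, listed edges, right→sink; max matching = max flow.
Augmenting path u1→v1 (+1); matched 1.
Augmenting path u2→v2 (+1); matched 2.
No augmenting path remains; maximum matching = 2.
König certificate: {u2, v1} is a vertex cover of size 2 (every listed pair touches it), so no matching can be larger.

2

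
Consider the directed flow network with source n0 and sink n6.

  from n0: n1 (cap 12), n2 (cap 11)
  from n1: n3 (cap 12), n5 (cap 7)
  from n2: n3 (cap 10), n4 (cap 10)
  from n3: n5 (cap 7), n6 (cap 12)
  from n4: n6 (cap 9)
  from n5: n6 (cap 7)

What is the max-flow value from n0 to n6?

Augment n0→n1→n3→n6: bottleneck 12, flow now 12.
Augment n0→n2→n4→n6: bottleneck 9, flow now 21.
Augment n0→n2→n3→n5→n6: bottleneck 2, flow now 23.
No augmenting path remains; maximum flow = 23.
In the residual graph, reachable from n0: {n0}.
Min-cut edges: n0→n1 (12), n0→n2 (11); capacity 12 + 11 = 23.
This cut is saturated, so no flow can exceed 23.

23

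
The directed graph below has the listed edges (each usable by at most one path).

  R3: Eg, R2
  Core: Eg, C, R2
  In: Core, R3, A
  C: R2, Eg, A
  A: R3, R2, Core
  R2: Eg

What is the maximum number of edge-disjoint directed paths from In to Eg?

3

Assign every edge capacity 1; by Menger, the answer equals the max flow.
Path In→Core→Eg (+1); total 1.
Path In→R3→Eg (+1); total 2.
Path In→A→R2→Eg (+1); total 3.
No residual In→Eg path; max flow = 3.
Certifying cut of size 3: {In→A, In→Core, In→R3}.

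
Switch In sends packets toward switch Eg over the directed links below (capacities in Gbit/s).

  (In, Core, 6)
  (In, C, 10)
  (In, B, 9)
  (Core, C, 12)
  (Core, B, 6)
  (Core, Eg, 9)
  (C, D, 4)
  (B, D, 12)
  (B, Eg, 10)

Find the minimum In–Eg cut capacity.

Augment In→Core→Eg: bottleneck 6, flow now 6.
Augment In→B→Eg: bottleneck 9, flow now 15.
No augmenting path remains; maximum flow = 15.
By max-flow min-cut, the minimum cut capacity equals the max flow.
In the residual graph, reachable from In: {In, C, D}.
Min-cut edges: In→Core (6), In→B (9); capacity 6 + 9 = 15.

15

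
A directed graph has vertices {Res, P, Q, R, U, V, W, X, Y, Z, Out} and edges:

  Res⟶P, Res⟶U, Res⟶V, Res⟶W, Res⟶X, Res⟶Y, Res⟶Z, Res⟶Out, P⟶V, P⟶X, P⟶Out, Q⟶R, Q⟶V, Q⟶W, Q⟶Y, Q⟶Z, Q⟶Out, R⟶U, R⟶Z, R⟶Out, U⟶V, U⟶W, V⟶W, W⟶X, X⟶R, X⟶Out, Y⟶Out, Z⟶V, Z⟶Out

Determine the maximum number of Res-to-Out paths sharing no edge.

6

Assign every edge capacity 1; by Menger, the answer equals the max flow.
Path Res→Out (+1); total 1.
Path Res→P→Out (+1); total 2.
Path Res→X→Out (+1); total 3.
Path Res→Y→Out (+1); total 4.
Path Res→Z→Out (+1); total 5.
Path Res→W→X→R→Out (+1); total 6.
No residual Res→Out path; max flow = 6.
Certifying cut of size 6: {Res→Out, Res→P, Res→X, Res→Y, Res→Z, W→X}.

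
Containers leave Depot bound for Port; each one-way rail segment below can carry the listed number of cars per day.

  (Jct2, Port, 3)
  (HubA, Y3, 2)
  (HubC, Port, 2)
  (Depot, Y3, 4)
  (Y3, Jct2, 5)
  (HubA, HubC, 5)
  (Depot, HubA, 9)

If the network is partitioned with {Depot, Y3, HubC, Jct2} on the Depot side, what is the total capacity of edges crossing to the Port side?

14

Edges leaving {Depot, Y3, HubC, Jct2}: Depot→HubA (9), HubC→Port (2), Jct2→Port (3).
Cut capacity = 9 + 2 + 3 = 14.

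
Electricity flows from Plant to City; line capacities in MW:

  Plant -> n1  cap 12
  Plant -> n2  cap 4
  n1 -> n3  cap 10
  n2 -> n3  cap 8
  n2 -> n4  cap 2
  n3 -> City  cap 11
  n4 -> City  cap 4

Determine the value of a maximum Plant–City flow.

Augment Plant→n1→n3→City: bottleneck 10, flow now 10.
Augment Plant→n2→n3→City: bottleneck 1, flow now 11.
Augment Plant→n2→n4→City: bottleneck 2, flow now 13.
No augmenting path remains; maximum flow = 13.
In the residual graph, reachable from Plant: {Plant, n1, n2, n3}.
Min-cut edges: n2→n4 (2), n3→City (11); capacity 2 + 11 = 13.
This cut is saturated, so no flow can exceed 13.

13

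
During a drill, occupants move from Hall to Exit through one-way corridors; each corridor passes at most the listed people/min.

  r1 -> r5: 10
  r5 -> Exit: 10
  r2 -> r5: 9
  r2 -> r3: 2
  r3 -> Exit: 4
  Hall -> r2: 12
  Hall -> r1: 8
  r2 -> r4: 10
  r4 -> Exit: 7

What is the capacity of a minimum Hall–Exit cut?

19

Augment Hall→r1→r5→Exit: bottleneck 8, flow now 8.
Augment Hall→r2→r3→Exit: bottleneck 2, flow now 10.
Augment Hall→r2→r4→Exit: bottleneck 7, flow now 17.
Augment Hall→r2→r5→Exit: bottleneck 2, flow now 19.
No augmenting path remains; maximum flow = 19.
By max-flow min-cut, the minimum cut capacity equals the max flow.
In the residual graph, reachable from Hall: {Hall, r1, r2, r4, r5}.
Min-cut edges: r2→r3 (2), r4→Exit (7), r5→Exit (10); capacity 2 + 7 + 10 = 19.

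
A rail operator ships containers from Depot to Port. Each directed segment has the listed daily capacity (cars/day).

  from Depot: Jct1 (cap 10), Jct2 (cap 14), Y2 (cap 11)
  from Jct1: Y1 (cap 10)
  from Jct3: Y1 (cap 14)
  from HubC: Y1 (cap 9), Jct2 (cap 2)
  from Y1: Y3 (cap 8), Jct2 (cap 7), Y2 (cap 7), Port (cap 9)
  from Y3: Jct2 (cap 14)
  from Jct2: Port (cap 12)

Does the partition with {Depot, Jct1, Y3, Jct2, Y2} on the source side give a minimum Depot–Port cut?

No — its capacity is 22, but the minimum cut has capacity 21.

Given cut capacity: 10 + 12 = 22.
Augment Depot→Jct2→Port: bottleneck 12, flow now 12.
Augment Depot→Jct1→Y1→Port: bottleneck 9, flow now 21.
No augmenting path remains; maximum flow = 21.
In the residual graph, reachable from Depot: {Depot, Jct1, Y1, Y3, Jct2, Y2}.
Min-cut edges: Y1→Port (9), Jct2→Port (12); capacity 9 + 12 = 21.
Cut capacity 22 exceeds the max flow 21, so it is not minimum.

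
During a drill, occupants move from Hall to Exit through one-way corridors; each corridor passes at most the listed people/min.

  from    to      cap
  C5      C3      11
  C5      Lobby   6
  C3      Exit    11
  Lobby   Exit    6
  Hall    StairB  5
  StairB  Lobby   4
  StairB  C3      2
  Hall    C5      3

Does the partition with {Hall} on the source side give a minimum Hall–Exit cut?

Given cut capacity: 5 + 3 = 8.
Augment Hall→StairB→Lobby→Exit: bottleneck 4, flow now 4.
Augment Hall→StairB→C3→Exit: bottleneck 1, flow now 5.
Augment Hall→C5→Lobby→Exit: bottleneck 2, flow now 7.
Augment Hall→C5→C3→Exit: bottleneck 1, flow now 8.
No augmenting path remains; maximum flow = 8.
Cut capacity 8 equals the max flow, so it is a minimum cut.

Yes — it is a minimum cut (capacity 8).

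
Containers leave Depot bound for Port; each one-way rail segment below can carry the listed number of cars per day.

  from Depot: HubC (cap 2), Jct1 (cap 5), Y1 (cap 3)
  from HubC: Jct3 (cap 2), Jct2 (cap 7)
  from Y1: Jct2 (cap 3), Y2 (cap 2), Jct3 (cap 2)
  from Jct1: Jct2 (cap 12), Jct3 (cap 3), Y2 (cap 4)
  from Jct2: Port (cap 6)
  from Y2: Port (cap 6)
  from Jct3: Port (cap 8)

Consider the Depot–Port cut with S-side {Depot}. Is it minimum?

Given cut capacity: 2 + 3 + 5 = 10.
Augment Depot→HubC→Jct2→Port: bottleneck 2, flow now 2.
Augment Depot→Y1→Jct2→Port: bottleneck 3, flow now 5.
Augment Depot→Jct1→Jct2→Port: bottleneck 1, flow now 6.
Augment Depot→Jct1→Y2→Port: bottleneck 4, flow now 10.
No augmenting path remains; maximum flow = 10.
Cut capacity 10 equals the max flow, so it is a minimum cut.

Yes — it is a minimum cut (capacity 10).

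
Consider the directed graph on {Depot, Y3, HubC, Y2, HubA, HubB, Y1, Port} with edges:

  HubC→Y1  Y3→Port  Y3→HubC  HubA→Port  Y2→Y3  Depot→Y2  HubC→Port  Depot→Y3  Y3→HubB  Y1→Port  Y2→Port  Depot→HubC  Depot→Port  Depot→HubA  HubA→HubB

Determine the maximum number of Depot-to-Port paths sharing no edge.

Assign every edge capacity 1; by Menger, the answer equals the max flow.
Path Depot→Port (+1); total 1.
Path Depot→Y3→Port (+1); total 2.
Path Depot→HubC→Port (+1); total 3.
Path Depot→Y2→Port (+1); total 4.
Path Depot→HubA→Port (+1); total 5.
No residual Depot→Port path; max flow = 5.
Certifying cut of size 5: {Depot→HubA, Depot→HubC, Depot→Port, Depot→Y2, Depot→Y3}.

5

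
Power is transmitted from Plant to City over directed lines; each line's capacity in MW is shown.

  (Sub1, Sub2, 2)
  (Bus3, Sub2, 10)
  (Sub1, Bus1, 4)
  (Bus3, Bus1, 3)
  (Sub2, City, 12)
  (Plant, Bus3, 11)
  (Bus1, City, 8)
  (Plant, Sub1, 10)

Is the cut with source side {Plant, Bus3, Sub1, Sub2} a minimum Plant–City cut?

No — its capacity is 19, but the minimum cut has capacity 17.

Given cut capacity: 3 + 4 + 12 = 19.
Augment Plant→Bus3→Bus1→City: bottleneck 3, flow now 3.
Augment Plant→Bus3→Sub2→City: bottleneck 8, flow now 11.
Augment Plant→Sub1→Bus1→City: bottleneck 4, flow now 15.
Augment Plant→Sub1→Sub2→City: bottleneck 2, flow now 17.
No augmenting path remains; maximum flow = 17.
In the residual graph, reachable from Plant: {Plant, Sub1}.
Min-cut edges: Plant→Bus3 (11), Sub1→Bus1 (4), Sub1→Sub2 (2); capacity 11 + 4 + 2 = 17.
Cut capacity 19 exceeds the max flow 17, so it is not minimum.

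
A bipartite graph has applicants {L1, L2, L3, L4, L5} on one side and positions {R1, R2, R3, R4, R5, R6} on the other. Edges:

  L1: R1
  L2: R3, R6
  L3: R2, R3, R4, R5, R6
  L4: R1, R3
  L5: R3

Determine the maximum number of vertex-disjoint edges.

4

Unit-capacity flow: source→left, listed edges, right→sink; max matching = max flow.
Augmenting path L1→R1 (+1); matched 1.
Augmenting path L2→R3 (+1); matched 2.
Augmenting path L3→R2 (+1); matched 3.
Augmenting path L4→R3→L2→R6 (+1); matched 4.
No augmenting path remains; maximum matching = 4.
König certificate: {L2, L3, R1, R3} is a vertex cover of size 4 (every listed pair touches it), so no matching can be larger.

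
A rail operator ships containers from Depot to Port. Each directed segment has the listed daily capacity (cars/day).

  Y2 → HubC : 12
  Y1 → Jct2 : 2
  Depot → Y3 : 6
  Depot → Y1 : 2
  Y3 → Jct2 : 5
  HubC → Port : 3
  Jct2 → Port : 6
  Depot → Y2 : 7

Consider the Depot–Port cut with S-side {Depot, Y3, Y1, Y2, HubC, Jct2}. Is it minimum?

Yes — it is a minimum cut (capacity 9).

Given cut capacity: 3 + 6 = 9.
Augment Depot→Y3→Jct2→Port: bottleneck 5, flow now 5.
Augment Depot→Y1→Jct2→Port: bottleneck 1, flow now 6.
Augment Depot→Y2→HubC→Port: bottleneck 3, flow now 9.
No augmenting path remains; maximum flow = 9.
Cut capacity 9 equals the max flow, so it is a minimum cut.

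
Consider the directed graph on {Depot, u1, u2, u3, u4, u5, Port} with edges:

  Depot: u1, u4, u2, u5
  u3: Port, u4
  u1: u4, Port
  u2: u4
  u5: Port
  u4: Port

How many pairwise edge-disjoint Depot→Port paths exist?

3

Assign every edge capacity 1; by Menger, the answer equals the max flow.
Path Depot→u1→Port (+1); total 1.
Path Depot→u4→Port (+1); total 2.
Path Depot→u5→Port (+1); total 3.
No residual Depot→Port path; max flow = 3.
Certifying cut of size 3: {Depot→u1, Depot→u5, u4→Port}.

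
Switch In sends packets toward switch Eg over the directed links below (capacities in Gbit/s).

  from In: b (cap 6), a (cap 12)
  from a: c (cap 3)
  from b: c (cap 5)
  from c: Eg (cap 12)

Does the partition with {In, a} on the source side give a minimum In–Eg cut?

Given cut capacity: 6 + 3 = 9.
Augment In→a→c→Eg: bottleneck 3, flow now 3.
Augment In→b→c→Eg: bottleneck 5, flow now 8.
No augmenting path remains; maximum flow = 8.
In the residual graph, reachable from In: {In, a, b}.
Min-cut edges: a→c (3), b→c (5); capacity 3 + 5 = 8.
Cut capacity 9 exceeds the max flow 8, so it is not minimum.

No — its capacity is 9, but the minimum cut has capacity 8.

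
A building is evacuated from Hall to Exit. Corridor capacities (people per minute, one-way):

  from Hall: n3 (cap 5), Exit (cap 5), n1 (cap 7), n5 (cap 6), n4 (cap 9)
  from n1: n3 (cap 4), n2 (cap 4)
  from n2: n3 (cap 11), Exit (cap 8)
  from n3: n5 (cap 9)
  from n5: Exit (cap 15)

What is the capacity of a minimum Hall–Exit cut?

Augment Hall→Exit: bottleneck 5, flow now 5.
Augment Hall→n5→Exit: bottleneck 6, flow now 11.
Augment Hall→n1→n2→Exit: bottleneck 4, flow now 15.
Augment Hall→n3→n5→Exit: bottleneck 5, flow now 20.
Augment Hall→n1→n3→n5→Exit: bottleneck 3, flow now 23.
No augmenting path remains; maximum flow = 23.
By max-flow min-cut, the minimum cut capacity equals the max flow.
In the residual graph, reachable from Hall: {Hall, n4}.
Min-cut edges: Hall→n1 (7), Hall→n3 (5), Hall→n5 (6), Hall→Exit (5); capacity 7 + 5 + 6 + 5 = 23.

23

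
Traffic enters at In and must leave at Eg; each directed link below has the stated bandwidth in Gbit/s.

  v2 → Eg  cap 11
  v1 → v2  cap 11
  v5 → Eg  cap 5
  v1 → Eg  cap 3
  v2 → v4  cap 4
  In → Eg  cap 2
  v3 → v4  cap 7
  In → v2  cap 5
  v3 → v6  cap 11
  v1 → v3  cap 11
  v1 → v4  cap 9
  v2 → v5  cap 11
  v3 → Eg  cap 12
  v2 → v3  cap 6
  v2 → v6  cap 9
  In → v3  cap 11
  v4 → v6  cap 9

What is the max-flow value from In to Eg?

Augment In→Eg: bottleneck 2, flow now 2.
Augment In→v2→Eg: bottleneck 5, flow now 7.
Augment In→v3→Eg: bottleneck 11, flow now 18.
No augmenting path remains; maximum flow = 18.
In the residual graph, reachable from In: {In}.
Min-cut edges: In→v2 (5), In→v3 (11), In→Eg (2); capacity 5 + 11 + 2 = 18.
This cut is saturated, so no flow can exceed 18.

18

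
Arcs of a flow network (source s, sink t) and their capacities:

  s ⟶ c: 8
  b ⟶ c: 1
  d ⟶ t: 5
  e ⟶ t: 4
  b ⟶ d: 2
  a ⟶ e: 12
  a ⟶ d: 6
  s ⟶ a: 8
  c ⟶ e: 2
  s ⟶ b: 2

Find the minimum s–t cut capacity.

Augment s→a→d→t: bottleneck 5, flow now 5.
Augment s→a→e→t: bottleneck 3, flow now 8.
Augment s→c→e→t: bottleneck 1, flow now 9.
No augmenting path remains; maximum flow = 9.
By max-flow min-cut, the minimum cut capacity equals the max flow.
In the residual graph, reachable from s: {s, a, b, c, d, e}.
Min-cut edges: d→t (5), e→t (4); capacity 5 + 4 = 9.

9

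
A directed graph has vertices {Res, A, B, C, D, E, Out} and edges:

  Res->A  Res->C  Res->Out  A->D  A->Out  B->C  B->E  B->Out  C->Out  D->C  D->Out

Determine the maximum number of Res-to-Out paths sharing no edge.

Assign every edge capacity 1; by Menger, the answer equals the max flow.
Path Res→Out (+1); total 1.
Path Res→A→Out (+1); total 2.
Path Res→C→Out (+1); total 3.
No residual Res→Out path; max flow = 3.
Certifying cut of size 3: {Res→A, Res→C, Res→Out}.

3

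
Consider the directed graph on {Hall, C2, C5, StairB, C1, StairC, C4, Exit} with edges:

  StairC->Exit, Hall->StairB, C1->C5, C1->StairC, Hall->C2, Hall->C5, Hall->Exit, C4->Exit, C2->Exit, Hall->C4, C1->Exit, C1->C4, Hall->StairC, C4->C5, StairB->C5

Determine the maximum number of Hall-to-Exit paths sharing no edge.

4

Assign every edge capacity 1; by Menger, the answer equals the max flow.
Path Hall→Exit (+1); total 1.
Path Hall→C2→Exit (+1); total 2.
Path Hall→StairC→Exit (+1); total 3.
Path Hall→C4→Exit (+1); total 4.
No residual Hall→Exit path; max flow = 4.
Certifying cut of size 4: {Hall→C2, Hall→C4, Hall→Exit, Hall→StairC}.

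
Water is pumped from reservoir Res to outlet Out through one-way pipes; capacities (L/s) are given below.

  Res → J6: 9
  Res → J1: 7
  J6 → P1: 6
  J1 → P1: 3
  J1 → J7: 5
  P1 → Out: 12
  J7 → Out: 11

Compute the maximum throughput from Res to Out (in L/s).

13

Augment Res→J6→P1→Out: bottleneck 6, flow now 6.
Augment Res→J1→P1→Out: bottleneck 3, flow now 9.
Augment Res→J1→J7→Out: bottleneck 4, flow now 13.
No augmenting path remains; maximum flow = 13.
In the residual graph, reachable from Res: {Res, J6}.
Min-cut edges: Res→J1 (7), J6→P1 (6); capacity 7 + 6 = 13.
This cut is saturated, so no flow can exceed 13.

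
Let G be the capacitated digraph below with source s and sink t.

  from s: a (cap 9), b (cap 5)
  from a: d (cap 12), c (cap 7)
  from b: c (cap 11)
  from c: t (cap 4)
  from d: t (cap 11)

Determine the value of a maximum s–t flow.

Augment s→a→c→t: bottleneck 4, flow now 4.
Augment s→a→d→t: bottleneck 5, flow now 9.
Augment s→b→c→a→d→t: bottleneck 4, flow now 13. (uses reverse residual edge)
No augmenting path remains; maximum flow = 13.
In the residual graph, reachable from s: {s, b, c}.
Min-cut edges: s→a (9), c→t (4); capacity 9 + 4 = 13.
This cut is saturated, so no flow can exceed 13.

13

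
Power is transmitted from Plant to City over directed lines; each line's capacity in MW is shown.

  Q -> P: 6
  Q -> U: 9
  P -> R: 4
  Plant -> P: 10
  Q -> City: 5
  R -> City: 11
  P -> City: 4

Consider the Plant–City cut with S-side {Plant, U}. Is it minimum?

No — its capacity is 10, but the minimum cut has capacity 8.

Given cut capacity: 10 = 10.
Augment Plant→P→City: bottleneck 4, flow now 4.
Augment Plant→P→R→City: bottleneck 4, flow now 8.
No augmenting path remains; maximum flow = 8.
In the residual graph, reachable from Plant: {Plant, P}.
Min-cut edges: P→R (4), P→City (4); capacity 4 + 4 = 8.
Cut capacity 10 exceeds the max flow 8, so it is not minimum.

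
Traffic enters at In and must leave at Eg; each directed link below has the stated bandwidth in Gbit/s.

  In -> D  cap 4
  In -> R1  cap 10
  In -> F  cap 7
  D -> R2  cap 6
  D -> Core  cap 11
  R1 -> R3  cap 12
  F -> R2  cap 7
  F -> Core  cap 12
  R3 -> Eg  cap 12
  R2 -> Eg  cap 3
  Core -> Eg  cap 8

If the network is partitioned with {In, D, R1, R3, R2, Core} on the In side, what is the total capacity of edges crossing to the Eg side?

Edges leaving {In, D, R1, R3, R2, Core}: In→F (7), R3→Eg (12), R2→Eg (3), Core→Eg (8).
Cut capacity = 7 + 12 + 3 + 8 = 30.

30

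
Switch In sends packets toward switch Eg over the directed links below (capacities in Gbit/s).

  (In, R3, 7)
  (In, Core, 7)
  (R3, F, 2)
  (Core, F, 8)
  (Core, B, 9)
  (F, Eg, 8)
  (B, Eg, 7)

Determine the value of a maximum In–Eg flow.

Augment In→R3→F→Eg: bottleneck 2, flow now 2.
Augment In→Core→F→Eg: bottleneck 6, flow now 8.
Augment In→Core→B→Eg: bottleneck 1, flow now 9.
No augmenting path remains; maximum flow = 9.
In the residual graph, reachable from In: {In, R3}.
Min-cut edges: In→Core (7), R3→F (2); capacity 7 + 2 = 9.
This cut is saturated, so no flow can exceed 9.

9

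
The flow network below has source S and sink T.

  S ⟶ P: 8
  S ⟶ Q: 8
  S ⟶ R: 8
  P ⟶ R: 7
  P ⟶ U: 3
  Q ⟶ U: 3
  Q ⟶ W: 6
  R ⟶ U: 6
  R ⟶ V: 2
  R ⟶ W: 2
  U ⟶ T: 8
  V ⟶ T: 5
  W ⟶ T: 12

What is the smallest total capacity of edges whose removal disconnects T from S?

18

Augment S→P→U→T: bottleneck 3, flow now 3.
Augment S→Q→U→T: bottleneck 3, flow now 6.
Augment S→Q→W→T: bottleneck 5, flow now 11.
Augment S→R→U→T: bottleneck 2, flow now 13.
Augment S→R→V→T: bottleneck 2, flow now 15.
Augment S→R→W→T: bottleneck 2, flow now 17.
Augment S→R→U→Q→W→T: bottleneck 1, flow now 18. (uses reverse residual edge)
No augmenting path remains; maximum flow = 18.
By max-flow min-cut, the minimum cut capacity equals the max flow.
In the residual graph, reachable from S: {S, P, Q, R, U}.
Min-cut edges: Q→W (6), R→V (2), R→W (2), U→T (8); capacity 6 + 2 + 2 + 8 = 18.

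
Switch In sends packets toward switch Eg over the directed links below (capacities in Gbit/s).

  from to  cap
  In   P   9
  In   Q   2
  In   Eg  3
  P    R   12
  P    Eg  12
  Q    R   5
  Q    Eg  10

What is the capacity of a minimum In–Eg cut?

Augment In→Eg: bottleneck 3, flow now 3.
Augment In→P→Eg: bottleneck 9, flow now 12.
Augment In→Q→Eg: bottleneck 2, flow now 14.
No augmenting path remains; maximum flow = 14.
By max-flow min-cut, the minimum cut capacity equals the max flow.
In the residual graph, reachable from In: {In}.
Min-cut edges: In→P (9), In→Q (2), In→Eg (3); capacity 9 + 2 + 3 = 14.

14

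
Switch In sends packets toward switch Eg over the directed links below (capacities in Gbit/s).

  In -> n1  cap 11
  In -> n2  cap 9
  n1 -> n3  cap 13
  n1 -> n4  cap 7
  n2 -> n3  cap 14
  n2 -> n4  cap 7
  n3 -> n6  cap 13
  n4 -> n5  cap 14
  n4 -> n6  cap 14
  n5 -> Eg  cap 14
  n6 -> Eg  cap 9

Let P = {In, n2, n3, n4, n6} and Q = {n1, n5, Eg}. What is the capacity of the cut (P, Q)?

Edges leaving {In, n2, n3, n4, n6}: In→n1 (11), n4→n5 (14), n6→Eg (9).
Cut capacity = 11 + 14 + 9 = 34.

34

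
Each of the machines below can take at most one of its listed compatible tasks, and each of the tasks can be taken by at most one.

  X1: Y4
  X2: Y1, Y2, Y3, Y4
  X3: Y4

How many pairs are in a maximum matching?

Unit-capacity flow: source→left, listed edges, right→sink; max matching = max flow.
Augmenting path X1→Y4 (+1); matched 1.
Augmenting path X2→Y1 (+1); matched 2.
No augmenting path remains; maximum matching = 2.
König certificate: {X2, Y4} is a vertex cover of size 2 (every listed pair touches it), so no matching can be larger.

2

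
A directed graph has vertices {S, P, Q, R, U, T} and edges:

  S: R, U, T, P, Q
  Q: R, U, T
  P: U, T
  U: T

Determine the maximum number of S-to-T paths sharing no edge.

Assign every edge capacity 1; by Menger, the answer equals the max flow.
Path S→T (+1); total 1.
Path S→P→T (+1); total 2.
Path S→Q→T (+1); total 3.
Path S→U→T (+1); total 4.
No residual S→T path; max flow = 4.
Certifying cut of size 4: {S→P, S→Q, S→T, S→U}.

4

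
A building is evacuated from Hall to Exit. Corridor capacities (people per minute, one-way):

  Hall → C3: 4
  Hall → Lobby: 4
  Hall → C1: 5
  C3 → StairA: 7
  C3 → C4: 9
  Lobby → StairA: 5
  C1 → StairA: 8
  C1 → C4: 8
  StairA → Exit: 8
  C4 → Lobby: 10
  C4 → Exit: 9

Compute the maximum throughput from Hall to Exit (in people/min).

13

Augment Hall→C3→StairA→Exit: bottleneck 4, flow now 4.
Augment Hall→Lobby→StairA→Exit: bottleneck 4, flow now 8.
Augment Hall→C1→C4→Exit: bottleneck 5, flow now 13.
No augmenting path remains; maximum flow = 13.
In the residual graph, reachable from Hall: {Hall}.
Min-cut edges: Hall→C3 (4), Hall→Lobby (4), Hall→C1 (5); capacity 4 + 4 + 5 = 13.
This cut is saturated, so no flow can exceed 13.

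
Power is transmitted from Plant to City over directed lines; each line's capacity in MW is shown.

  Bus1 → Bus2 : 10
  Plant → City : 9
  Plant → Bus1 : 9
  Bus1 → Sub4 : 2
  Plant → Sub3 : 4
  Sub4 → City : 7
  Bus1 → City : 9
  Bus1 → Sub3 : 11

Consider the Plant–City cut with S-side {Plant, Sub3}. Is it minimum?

Given cut capacity: 9 + 9 = 18.
Augment Plant→City: bottleneck 9, flow now 9.
Augment Plant→Bus1→City: bottleneck 9, flow now 18.
No augmenting path remains; maximum flow = 18.
Cut capacity 18 equals the max flow, so it is a minimum cut.

Yes — it is a minimum cut (capacity 18).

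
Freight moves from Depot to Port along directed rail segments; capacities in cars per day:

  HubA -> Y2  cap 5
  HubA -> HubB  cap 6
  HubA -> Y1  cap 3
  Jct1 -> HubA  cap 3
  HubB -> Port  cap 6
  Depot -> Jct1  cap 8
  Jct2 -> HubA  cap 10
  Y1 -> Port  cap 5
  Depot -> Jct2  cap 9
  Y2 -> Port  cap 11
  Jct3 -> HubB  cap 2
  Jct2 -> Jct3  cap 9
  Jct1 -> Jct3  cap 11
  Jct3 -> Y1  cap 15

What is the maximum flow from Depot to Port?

16

Augment Depot→Jct2→Jct3→HubB→Port: bottleneck 2, flow now 2.
Augment Depot→Jct2→Jct3→Y1→Port: bottleneck 5, flow now 7.
Augment Depot→Jct2→HubA→Y2→Port: bottleneck 2, flow now 9.
Augment Depot→Jct1→HubA→Y2→Port: bottleneck 3, flow now 12.
Augment Depot→Jct1→Jct3→Jct2→HubA→HubB→Port: bottleneck 4, flow now 16. (uses reverse residual edge)
No augmenting path remains; maximum flow = 16.
In the residual graph, reachable from Depot: {Depot, Jct2, Jct1, Jct3, HubA, HubB, Y1}.
Min-cut edges: HubA→Y2 (5), HubB→Port (6), Y1→Port (5); capacity 5 + 6 + 5 = 16.
This cut is saturated, so no flow can exceed 16.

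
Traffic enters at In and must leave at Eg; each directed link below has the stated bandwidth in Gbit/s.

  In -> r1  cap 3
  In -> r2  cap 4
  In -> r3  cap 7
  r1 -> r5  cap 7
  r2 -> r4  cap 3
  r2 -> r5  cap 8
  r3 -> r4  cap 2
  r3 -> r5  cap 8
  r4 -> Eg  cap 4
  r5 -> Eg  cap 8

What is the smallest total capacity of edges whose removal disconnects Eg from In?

Augment In→r1→r5→Eg: bottleneck 3, flow now 3.
Augment In→r2→r4→Eg: bottleneck 3, flow now 6.
Augment In→r2→r5→Eg: bottleneck 1, flow now 7.
Augment In→r3→r4→Eg: bottleneck 1, flow now 8.
Augment In→r3→r5→Eg: bottleneck 4, flow now 12.
No augmenting path remains; maximum flow = 12.
By max-flow min-cut, the minimum cut capacity equals the max flow.
In the residual graph, reachable from In: {In, r1, r2, r3, r4, r5}.
Min-cut edges: r4→Eg (4), r5→Eg (8); capacity 4 + 8 = 12.

12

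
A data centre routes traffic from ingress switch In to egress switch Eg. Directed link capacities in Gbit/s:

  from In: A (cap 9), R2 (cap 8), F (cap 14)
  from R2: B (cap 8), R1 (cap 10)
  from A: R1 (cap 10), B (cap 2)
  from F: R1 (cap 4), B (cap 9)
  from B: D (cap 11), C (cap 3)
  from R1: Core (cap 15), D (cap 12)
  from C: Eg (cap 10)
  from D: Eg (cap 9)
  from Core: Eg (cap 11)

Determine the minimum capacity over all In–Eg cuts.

Augment In→R2→B→C→Eg: bottleneck 3, flow now 3.
Augment In→R2→B→D→Eg: bottleneck 5, flow now 8.
Augment In→A→B→D→Eg: bottleneck 2, flow now 10.
Augment In→A→R1→D→Eg: bottleneck 2, flow now 12.
Augment In→A→R1→Core→Eg: bottleneck 5, flow now 17.
Augment In→F→R1→Core→Eg: bottleneck 4, flow now 21.
Augment In→F→B→R2→R1→Core→Eg: bottleneck 2, flow now 23. (uses reverse residual edge)
No augmenting path remains; maximum flow = 23.
By max-flow min-cut, the minimum cut capacity equals the max flow.
In the residual graph, reachable from In: {In, R2, A, F, B, R1, D, Core}.
Min-cut edges: B→C (3), D→Eg (9), Core→Eg (11); capacity 3 + 9 + 11 = 23.

23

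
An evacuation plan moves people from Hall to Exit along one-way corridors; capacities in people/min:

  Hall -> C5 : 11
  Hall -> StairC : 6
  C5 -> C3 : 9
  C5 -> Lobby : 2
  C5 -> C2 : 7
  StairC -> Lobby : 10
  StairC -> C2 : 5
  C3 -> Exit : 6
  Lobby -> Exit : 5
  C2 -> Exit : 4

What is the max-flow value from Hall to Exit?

Augment Hall→C5→C3→Exit: bottleneck 6, flow now 6.
Augment Hall→C5→Lobby→Exit: bottleneck 2, flow now 8.
Augment Hall→C5→C2→Exit: bottleneck 3, flow now 11.
Augment Hall→StairC→Lobby→Exit: bottleneck 3, flow now 14.
Augment Hall→StairC→C2→Exit: bottleneck 1, flow now 15.
No augmenting path remains; maximum flow = 15.
In the residual graph, reachable from Hall: {Hall, C5, StairC, C3, Lobby, C2}.
Min-cut edges: C3→Exit (6), Lobby→Exit (5), C2→Exit (4); capacity 6 + 5 + 4 = 15.
This cut is saturated, so no flow can exceed 15.

15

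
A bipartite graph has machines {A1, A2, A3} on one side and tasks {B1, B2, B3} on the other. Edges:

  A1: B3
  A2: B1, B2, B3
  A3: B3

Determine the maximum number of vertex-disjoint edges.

2

Unit-capacity flow: source→left, listed edges, right→sink; max matching = max flow.
Augmenting path A1→B3 (+1); matched 1.
Augmenting path A2→B1 (+1); matched 2.
No augmenting path remains; maximum matching = 2.
König certificate: {A2, B3} is a vertex cover of size 2 (every listed pair touches it), so no matching can be larger.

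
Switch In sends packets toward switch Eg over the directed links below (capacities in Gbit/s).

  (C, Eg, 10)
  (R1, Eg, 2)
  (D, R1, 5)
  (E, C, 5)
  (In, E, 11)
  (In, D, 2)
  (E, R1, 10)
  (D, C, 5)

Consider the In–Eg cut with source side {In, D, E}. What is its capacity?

25

Edges leaving {In, D, E}: D→R1 (5), D→C (5), E→R1 (10), E→C (5).
Cut capacity = 5 + 5 + 10 + 5 = 25.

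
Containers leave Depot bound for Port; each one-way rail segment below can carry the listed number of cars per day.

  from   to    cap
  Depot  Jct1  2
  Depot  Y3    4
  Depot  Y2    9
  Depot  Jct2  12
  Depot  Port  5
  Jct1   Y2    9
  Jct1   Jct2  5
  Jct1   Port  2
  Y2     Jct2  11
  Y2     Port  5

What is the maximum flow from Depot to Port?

Augment Depot→Port: bottleneck 5, flow now 5.
Augment Depot→Jct1→Port: bottleneck 2, flow now 7.
Augment Depot→Y2→Port: bottleneck 5, flow now 12.
No augmenting path remains; maximum flow = 12.
In the residual graph, reachable from Depot: {Depot, Y3, Y2, Jct2}.
Min-cut edges: Depot→Jct1 (2), Depot→Port (5), Y2→Port (5); capacity 2 + 5 + 5 = 12.
This cut is saturated, so no flow can exceed 12.

12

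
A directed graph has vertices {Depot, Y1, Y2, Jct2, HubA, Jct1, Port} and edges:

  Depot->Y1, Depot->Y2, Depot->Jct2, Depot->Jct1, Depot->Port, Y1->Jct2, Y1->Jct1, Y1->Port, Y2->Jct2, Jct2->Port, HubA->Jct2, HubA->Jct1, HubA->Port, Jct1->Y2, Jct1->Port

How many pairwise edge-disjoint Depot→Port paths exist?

Assign every edge capacity 1; by Menger, the answer equals the max flow.
Path Depot→Port (+1); total 1.
Path Depot→Y1→Port (+1); total 2.
Path Depot→Jct2→Port (+1); total 3.
Path Depot→Jct1→Port (+1); total 4.
No residual Depot→Port path; max flow = 4.
Certifying cut of size 4: {Depot→Jct1, Depot→Port, Depot→Y1, Jct2→Port}.

4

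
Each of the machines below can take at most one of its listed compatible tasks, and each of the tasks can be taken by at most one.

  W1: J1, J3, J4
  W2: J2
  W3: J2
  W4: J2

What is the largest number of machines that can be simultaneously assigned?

2

Unit-capacity flow: source→left, listed edges, right→sink; max matching = max flow.
Augmenting path W1→J1 (+1); matched 1.
Augmenting path W2→J2 (+1); matched 2.
No augmenting path remains; maximum matching = 2.
König certificate: {W1, J2} is a vertex cover of size 2 (every listed pair touches it), so no matching can be larger.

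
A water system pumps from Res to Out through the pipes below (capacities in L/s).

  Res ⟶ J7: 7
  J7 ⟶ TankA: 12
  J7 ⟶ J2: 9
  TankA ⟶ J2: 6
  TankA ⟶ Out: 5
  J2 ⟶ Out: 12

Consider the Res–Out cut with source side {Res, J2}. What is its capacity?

Edges leaving {Res, J2}: Res→J7 (7), J2→Out (12).
Cut capacity = 7 + 12 = 19.

19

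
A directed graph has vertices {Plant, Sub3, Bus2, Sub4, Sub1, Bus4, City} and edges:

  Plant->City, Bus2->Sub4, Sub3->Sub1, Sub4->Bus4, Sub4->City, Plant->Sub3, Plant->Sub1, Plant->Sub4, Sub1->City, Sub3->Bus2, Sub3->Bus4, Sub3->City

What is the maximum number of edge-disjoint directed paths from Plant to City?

4

Assign every edge capacity 1; by Menger, the answer equals the max flow.
Path Plant→City (+1); total 1.
Path Plant→Sub3→City (+1); total 2.
Path Plant→Sub4→City (+1); total 3.
Path Plant→Sub1→City (+1); total 4.
No residual Plant→City path; max flow = 4.
Certifying cut of size 4: {Plant→City, Plant→Sub1, Plant→Sub3, Plant→Sub4}.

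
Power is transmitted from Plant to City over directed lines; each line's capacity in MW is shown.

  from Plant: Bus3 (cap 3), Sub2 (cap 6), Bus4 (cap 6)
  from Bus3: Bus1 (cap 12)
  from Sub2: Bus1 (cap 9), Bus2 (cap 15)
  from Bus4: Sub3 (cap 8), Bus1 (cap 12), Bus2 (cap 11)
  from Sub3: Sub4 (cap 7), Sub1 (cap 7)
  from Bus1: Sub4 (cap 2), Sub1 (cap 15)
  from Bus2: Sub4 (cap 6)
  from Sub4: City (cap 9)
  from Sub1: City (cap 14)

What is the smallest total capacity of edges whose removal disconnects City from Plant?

15

Augment Plant→Bus3→Bus1→Sub4→City: bottleneck 2, flow now 2.
Augment Plant→Bus3→Bus1→Sub1→City: bottleneck 1, flow now 3.
Augment Plant→Sub2→Bus1→Sub1→City: bottleneck 6, flow now 9.
Augment Plant→Bus4→Sub3→Sub4→City: bottleneck 6, flow now 15.
No augmenting path remains; maximum flow = 15.
By max-flow min-cut, the minimum cut capacity equals the max flow.
In the residual graph, reachable from Plant: {Plant}.
Min-cut edges: Plant→Bus3 (3), Plant→Sub2 (6), Plant→Bus4 (6); capacity 3 + 6 + 6 = 15.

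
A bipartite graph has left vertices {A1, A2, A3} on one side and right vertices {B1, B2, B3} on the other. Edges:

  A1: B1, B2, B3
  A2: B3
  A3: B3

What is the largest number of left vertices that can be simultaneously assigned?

2

Unit-capacity flow: source→left, listed edges, right→sink; max matching = max flow.
Augmenting path A1→B1 (+1); matched 1.
Augmenting path A2→B3 (+1); matched 2.
No augmenting path remains; maximum matching = 2.
König certificate: {A1, B3} is a vertex cover of size 2 (every listed pair touches it), so no matching can be larger.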